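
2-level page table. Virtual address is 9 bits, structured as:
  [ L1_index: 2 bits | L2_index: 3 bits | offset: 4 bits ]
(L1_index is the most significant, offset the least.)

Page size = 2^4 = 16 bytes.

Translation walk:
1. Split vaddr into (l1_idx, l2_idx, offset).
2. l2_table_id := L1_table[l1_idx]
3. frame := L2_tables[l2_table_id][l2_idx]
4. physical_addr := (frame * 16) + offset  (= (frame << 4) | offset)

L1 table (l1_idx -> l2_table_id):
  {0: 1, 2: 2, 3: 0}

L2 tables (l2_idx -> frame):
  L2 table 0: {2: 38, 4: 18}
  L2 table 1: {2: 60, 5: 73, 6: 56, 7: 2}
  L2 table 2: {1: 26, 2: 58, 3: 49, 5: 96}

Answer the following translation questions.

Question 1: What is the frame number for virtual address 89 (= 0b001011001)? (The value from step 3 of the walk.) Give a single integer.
Answer: 73

Derivation:
vaddr = 89: l1_idx=0, l2_idx=5
L1[0] = 1; L2[1][5] = 73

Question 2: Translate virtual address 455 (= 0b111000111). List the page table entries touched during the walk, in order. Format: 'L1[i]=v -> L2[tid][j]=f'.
Answer: L1[3]=0 -> L2[0][4]=18

Derivation:
vaddr = 455 = 0b111000111
Split: l1_idx=3, l2_idx=4, offset=7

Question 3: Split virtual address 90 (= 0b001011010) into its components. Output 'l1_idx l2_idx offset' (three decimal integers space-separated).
Answer: 0 5 10

Derivation:
vaddr = 90 = 0b001011010
  top 2 bits -> l1_idx = 0
  next 3 bits -> l2_idx = 5
  bottom 4 bits -> offset = 10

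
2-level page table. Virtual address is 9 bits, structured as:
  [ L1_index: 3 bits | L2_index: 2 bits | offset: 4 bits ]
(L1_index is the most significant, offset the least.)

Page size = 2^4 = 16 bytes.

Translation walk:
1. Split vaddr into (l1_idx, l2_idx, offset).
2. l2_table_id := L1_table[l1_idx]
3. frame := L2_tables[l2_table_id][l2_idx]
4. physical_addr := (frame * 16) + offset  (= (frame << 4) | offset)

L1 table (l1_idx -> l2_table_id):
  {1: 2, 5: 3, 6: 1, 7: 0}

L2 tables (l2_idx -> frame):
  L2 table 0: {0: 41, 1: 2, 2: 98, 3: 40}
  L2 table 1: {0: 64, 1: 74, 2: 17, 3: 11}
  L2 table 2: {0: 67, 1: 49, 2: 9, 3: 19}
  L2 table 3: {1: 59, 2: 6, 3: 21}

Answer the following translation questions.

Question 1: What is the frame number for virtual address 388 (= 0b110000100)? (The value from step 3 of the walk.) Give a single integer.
Answer: 64

Derivation:
vaddr = 388: l1_idx=6, l2_idx=0
L1[6] = 1; L2[1][0] = 64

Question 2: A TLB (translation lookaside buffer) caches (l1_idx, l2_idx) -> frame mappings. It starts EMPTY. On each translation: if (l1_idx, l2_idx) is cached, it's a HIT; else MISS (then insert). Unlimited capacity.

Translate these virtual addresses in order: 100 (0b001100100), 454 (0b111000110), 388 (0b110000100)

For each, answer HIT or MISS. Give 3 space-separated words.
vaddr=100: (1,2) not in TLB -> MISS, insert
vaddr=454: (7,0) not in TLB -> MISS, insert
vaddr=388: (6,0) not in TLB -> MISS, insert

Answer: MISS MISS MISS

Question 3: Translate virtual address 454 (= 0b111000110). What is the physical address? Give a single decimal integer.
Answer: 662

Derivation:
vaddr = 454 = 0b111000110
Split: l1_idx=7, l2_idx=0, offset=6
L1[7] = 0
L2[0][0] = 41
paddr = 41 * 16 + 6 = 662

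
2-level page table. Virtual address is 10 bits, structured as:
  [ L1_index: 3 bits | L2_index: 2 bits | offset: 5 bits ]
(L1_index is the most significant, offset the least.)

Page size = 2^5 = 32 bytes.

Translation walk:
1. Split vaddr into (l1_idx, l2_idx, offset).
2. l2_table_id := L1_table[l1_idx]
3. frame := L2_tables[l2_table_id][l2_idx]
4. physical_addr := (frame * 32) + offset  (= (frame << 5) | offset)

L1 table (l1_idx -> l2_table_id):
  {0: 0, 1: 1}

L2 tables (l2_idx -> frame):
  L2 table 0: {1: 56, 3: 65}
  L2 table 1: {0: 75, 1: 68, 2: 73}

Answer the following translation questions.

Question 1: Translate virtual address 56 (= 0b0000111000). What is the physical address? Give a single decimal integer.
vaddr = 56 = 0b0000111000
Split: l1_idx=0, l2_idx=1, offset=24
L1[0] = 0
L2[0][1] = 56
paddr = 56 * 32 + 24 = 1816

Answer: 1816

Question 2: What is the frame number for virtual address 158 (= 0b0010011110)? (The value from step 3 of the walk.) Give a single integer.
vaddr = 158: l1_idx=1, l2_idx=0
L1[1] = 1; L2[1][0] = 75

Answer: 75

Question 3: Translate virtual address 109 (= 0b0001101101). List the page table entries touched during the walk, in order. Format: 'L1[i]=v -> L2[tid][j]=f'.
Answer: L1[0]=0 -> L2[0][3]=65

Derivation:
vaddr = 109 = 0b0001101101
Split: l1_idx=0, l2_idx=3, offset=13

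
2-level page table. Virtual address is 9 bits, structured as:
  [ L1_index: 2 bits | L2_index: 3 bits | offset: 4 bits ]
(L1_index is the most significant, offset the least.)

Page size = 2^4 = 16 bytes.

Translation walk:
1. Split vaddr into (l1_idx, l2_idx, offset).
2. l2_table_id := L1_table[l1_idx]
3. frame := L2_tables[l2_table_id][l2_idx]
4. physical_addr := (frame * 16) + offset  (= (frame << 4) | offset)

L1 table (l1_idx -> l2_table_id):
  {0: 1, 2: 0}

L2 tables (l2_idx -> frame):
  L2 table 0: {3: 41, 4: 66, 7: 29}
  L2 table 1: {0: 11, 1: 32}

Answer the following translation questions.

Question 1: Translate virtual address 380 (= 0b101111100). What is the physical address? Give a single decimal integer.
Answer: 476

Derivation:
vaddr = 380 = 0b101111100
Split: l1_idx=2, l2_idx=7, offset=12
L1[2] = 0
L2[0][7] = 29
paddr = 29 * 16 + 12 = 476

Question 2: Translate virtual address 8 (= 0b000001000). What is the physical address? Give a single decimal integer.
Answer: 184

Derivation:
vaddr = 8 = 0b000001000
Split: l1_idx=0, l2_idx=0, offset=8
L1[0] = 1
L2[1][0] = 11
paddr = 11 * 16 + 8 = 184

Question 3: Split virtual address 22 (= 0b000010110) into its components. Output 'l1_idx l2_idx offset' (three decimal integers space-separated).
vaddr = 22 = 0b000010110
  top 2 bits -> l1_idx = 0
  next 3 bits -> l2_idx = 1
  bottom 4 bits -> offset = 6

Answer: 0 1 6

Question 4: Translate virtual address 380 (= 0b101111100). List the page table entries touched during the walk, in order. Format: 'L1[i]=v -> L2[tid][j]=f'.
vaddr = 380 = 0b101111100
Split: l1_idx=2, l2_idx=7, offset=12

Answer: L1[2]=0 -> L2[0][7]=29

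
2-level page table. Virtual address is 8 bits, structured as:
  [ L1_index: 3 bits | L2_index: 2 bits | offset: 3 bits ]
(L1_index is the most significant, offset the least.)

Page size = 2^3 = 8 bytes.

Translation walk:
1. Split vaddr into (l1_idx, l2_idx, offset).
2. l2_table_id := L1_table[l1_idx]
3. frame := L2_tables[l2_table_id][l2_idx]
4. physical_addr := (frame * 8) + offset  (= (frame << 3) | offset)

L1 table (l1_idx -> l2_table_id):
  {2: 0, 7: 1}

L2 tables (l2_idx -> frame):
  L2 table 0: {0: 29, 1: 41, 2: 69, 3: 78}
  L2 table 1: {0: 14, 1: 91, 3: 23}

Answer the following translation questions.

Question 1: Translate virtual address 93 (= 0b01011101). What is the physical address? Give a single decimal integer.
vaddr = 93 = 0b01011101
Split: l1_idx=2, l2_idx=3, offset=5
L1[2] = 0
L2[0][3] = 78
paddr = 78 * 8 + 5 = 629

Answer: 629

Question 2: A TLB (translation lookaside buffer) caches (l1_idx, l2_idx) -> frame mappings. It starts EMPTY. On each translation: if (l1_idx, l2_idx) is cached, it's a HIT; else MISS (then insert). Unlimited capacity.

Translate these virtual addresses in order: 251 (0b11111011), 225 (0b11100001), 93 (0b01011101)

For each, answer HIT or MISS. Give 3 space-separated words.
Answer: MISS MISS MISS

Derivation:
vaddr=251: (7,3) not in TLB -> MISS, insert
vaddr=225: (7,0) not in TLB -> MISS, insert
vaddr=93: (2,3) not in TLB -> MISS, insert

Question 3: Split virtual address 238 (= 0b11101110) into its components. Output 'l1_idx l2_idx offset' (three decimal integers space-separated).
Answer: 7 1 6

Derivation:
vaddr = 238 = 0b11101110
  top 3 bits -> l1_idx = 7
  next 2 bits -> l2_idx = 1
  bottom 3 bits -> offset = 6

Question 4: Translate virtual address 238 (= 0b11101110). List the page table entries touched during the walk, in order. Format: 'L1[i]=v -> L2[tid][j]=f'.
Answer: L1[7]=1 -> L2[1][1]=91

Derivation:
vaddr = 238 = 0b11101110
Split: l1_idx=7, l2_idx=1, offset=6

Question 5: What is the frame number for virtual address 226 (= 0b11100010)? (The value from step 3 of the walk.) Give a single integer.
vaddr = 226: l1_idx=7, l2_idx=0
L1[7] = 1; L2[1][0] = 14

Answer: 14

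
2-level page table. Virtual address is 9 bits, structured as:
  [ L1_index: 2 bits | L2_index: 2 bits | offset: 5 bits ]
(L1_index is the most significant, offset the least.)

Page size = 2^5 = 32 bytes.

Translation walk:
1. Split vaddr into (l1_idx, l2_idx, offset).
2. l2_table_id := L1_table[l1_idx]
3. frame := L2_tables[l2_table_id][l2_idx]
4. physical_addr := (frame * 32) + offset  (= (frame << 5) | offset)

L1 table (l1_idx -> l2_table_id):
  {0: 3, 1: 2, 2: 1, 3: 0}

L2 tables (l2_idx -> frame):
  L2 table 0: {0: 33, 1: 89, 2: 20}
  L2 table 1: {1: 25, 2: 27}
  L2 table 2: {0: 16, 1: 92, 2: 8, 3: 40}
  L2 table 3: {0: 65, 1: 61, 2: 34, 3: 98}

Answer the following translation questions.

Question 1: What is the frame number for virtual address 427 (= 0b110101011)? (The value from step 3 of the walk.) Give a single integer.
vaddr = 427: l1_idx=3, l2_idx=1
L1[3] = 0; L2[0][1] = 89

Answer: 89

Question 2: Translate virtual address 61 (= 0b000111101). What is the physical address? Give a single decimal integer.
vaddr = 61 = 0b000111101
Split: l1_idx=0, l2_idx=1, offset=29
L1[0] = 3
L2[3][1] = 61
paddr = 61 * 32 + 29 = 1981

Answer: 1981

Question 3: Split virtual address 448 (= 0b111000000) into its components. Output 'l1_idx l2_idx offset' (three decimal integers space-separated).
vaddr = 448 = 0b111000000
  top 2 bits -> l1_idx = 3
  next 2 bits -> l2_idx = 2
  bottom 5 bits -> offset = 0

Answer: 3 2 0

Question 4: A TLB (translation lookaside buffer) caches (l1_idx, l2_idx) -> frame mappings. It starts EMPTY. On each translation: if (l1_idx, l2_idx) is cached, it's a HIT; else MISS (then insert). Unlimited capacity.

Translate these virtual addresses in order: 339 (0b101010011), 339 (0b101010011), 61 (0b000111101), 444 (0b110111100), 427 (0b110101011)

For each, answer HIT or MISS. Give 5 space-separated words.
Answer: MISS HIT MISS MISS HIT

Derivation:
vaddr=339: (2,2) not in TLB -> MISS, insert
vaddr=339: (2,2) in TLB -> HIT
vaddr=61: (0,1) not in TLB -> MISS, insert
vaddr=444: (3,1) not in TLB -> MISS, insert
vaddr=427: (3,1) in TLB -> HIT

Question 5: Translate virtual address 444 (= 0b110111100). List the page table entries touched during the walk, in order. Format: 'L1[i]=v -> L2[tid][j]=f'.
vaddr = 444 = 0b110111100
Split: l1_idx=3, l2_idx=1, offset=28

Answer: L1[3]=0 -> L2[0][1]=89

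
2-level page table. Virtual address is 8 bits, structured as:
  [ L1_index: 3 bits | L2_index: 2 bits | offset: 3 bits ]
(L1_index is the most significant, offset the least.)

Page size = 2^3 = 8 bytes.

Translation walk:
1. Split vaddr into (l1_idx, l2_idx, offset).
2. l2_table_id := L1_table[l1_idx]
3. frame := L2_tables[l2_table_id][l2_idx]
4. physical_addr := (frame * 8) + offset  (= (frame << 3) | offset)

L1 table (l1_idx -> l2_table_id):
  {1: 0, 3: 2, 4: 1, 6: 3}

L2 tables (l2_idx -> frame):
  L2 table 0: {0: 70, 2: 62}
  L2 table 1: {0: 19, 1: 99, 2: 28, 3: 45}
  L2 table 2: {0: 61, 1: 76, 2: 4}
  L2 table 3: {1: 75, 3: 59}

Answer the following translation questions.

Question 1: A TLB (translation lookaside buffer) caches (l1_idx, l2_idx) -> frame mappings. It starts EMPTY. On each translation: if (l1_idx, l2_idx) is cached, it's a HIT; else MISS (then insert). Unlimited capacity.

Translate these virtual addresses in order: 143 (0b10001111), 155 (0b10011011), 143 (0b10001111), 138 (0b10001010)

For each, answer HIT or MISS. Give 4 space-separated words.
Answer: MISS MISS HIT HIT

Derivation:
vaddr=143: (4,1) not in TLB -> MISS, insert
vaddr=155: (4,3) not in TLB -> MISS, insert
vaddr=143: (4,1) in TLB -> HIT
vaddr=138: (4,1) in TLB -> HIT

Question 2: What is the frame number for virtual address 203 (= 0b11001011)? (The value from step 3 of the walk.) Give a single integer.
Answer: 75

Derivation:
vaddr = 203: l1_idx=6, l2_idx=1
L1[6] = 3; L2[3][1] = 75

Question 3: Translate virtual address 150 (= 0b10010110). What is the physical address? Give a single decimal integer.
vaddr = 150 = 0b10010110
Split: l1_idx=4, l2_idx=2, offset=6
L1[4] = 1
L2[1][2] = 28
paddr = 28 * 8 + 6 = 230

Answer: 230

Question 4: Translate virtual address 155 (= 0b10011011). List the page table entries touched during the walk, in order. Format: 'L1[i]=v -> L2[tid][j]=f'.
vaddr = 155 = 0b10011011
Split: l1_idx=4, l2_idx=3, offset=3

Answer: L1[4]=1 -> L2[1][3]=45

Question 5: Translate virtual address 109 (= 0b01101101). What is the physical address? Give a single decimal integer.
Answer: 613

Derivation:
vaddr = 109 = 0b01101101
Split: l1_idx=3, l2_idx=1, offset=5
L1[3] = 2
L2[2][1] = 76
paddr = 76 * 8 + 5 = 613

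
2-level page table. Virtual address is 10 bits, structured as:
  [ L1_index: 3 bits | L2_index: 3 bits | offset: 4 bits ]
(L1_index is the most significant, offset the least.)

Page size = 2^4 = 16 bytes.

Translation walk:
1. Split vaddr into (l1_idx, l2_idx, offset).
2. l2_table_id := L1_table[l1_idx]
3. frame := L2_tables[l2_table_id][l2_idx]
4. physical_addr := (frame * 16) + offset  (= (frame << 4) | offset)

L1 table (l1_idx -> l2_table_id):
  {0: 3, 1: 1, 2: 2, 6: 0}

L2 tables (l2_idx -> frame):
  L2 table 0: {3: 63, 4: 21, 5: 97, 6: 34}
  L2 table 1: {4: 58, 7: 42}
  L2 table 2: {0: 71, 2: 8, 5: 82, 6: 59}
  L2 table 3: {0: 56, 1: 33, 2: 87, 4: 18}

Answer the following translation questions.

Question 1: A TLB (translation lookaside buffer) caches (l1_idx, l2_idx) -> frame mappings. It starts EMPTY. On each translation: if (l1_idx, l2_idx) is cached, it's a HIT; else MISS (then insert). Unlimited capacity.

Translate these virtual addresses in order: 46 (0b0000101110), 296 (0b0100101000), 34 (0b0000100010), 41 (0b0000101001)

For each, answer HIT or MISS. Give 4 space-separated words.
Answer: MISS MISS HIT HIT

Derivation:
vaddr=46: (0,2) not in TLB -> MISS, insert
vaddr=296: (2,2) not in TLB -> MISS, insert
vaddr=34: (0,2) in TLB -> HIT
vaddr=41: (0,2) in TLB -> HIT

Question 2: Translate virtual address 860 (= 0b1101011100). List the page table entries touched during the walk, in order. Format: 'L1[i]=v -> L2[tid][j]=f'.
vaddr = 860 = 0b1101011100
Split: l1_idx=6, l2_idx=5, offset=12

Answer: L1[6]=0 -> L2[0][5]=97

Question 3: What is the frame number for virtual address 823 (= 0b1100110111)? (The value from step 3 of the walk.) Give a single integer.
Answer: 63

Derivation:
vaddr = 823: l1_idx=6, l2_idx=3
L1[6] = 0; L2[0][3] = 63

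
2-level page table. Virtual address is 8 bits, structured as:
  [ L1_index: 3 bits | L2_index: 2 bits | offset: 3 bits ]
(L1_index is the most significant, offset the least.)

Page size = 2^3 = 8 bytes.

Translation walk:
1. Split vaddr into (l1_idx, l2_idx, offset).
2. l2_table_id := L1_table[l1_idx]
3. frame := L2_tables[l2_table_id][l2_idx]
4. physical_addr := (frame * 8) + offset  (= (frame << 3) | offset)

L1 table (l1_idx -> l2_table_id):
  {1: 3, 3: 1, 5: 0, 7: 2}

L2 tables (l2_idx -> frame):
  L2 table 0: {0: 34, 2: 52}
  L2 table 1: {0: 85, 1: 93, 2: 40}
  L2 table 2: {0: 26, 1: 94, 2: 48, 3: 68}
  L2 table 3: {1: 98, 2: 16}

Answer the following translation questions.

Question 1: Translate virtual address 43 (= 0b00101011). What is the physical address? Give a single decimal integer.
Answer: 787

Derivation:
vaddr = 43 = 0b00101011
Split: l1_idx=1, l2_idx=1, offset=3
L1[1] = 3
L2[3][1] = 98
paddr = 98 * 8 + 3 = 787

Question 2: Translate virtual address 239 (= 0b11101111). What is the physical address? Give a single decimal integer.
vaddr = 239 = 0b11101111
Split: l1_idx=7, l2_idx=1, offset=7
L1[7] = 2
L2[2][1] = 94
paddr = 94 * 8 + 7 = 759

Answer: 759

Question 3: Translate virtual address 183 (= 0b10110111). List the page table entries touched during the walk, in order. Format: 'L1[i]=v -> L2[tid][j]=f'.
Answer: L1[5]=0 -> L2[0][2]=52

Derivation:
vaddr = 183 = 0b10110111
Split: l1_idx=5, l2_idx=2, offset=7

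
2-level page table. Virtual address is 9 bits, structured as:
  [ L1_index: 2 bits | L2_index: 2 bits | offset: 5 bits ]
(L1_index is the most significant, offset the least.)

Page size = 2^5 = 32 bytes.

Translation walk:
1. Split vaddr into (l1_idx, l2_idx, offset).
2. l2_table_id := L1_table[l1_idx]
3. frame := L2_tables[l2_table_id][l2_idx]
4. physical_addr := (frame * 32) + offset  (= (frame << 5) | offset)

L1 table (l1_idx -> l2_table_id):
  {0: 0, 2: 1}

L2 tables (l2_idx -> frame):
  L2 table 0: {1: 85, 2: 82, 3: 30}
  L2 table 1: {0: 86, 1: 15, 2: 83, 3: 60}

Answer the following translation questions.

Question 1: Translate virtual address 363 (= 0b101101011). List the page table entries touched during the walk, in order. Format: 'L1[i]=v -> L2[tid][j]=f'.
Answer: L1[2]=1 -> L2[1][3]=60

Derivation:
vaddr = 363 = 0b101101011
Split: l1_idx=2, l2_idx=3, offset=11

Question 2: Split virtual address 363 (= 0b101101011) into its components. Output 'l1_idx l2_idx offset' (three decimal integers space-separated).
Answer: 2 3 11

Derivation:
vaddr = 363 = 0b101101011
  top 2 bits -> l1_idx = 2
  next 2 bits -> l2_idx = 3
  bottom 5 bits -> offset = 11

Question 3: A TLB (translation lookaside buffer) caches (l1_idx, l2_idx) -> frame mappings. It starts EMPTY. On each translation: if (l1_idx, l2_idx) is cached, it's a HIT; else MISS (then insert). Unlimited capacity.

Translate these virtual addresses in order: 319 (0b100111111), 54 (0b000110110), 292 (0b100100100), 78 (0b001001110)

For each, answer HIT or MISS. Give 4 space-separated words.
Answer: MISS MISS HIT MISS

Derivation:
vaddr=319: (2,1) not in TLB -> MISS, insert
vaddr=54: (0,1) not in TLB -> MISS, insert
vaddr=292: (2,1) in TLB -> HIT
vaddr=78: (0,2) not in TLB -> MISS, insert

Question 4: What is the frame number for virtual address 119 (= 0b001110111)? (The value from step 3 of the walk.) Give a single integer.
vaddr = 119: l1_idx=0, l2_idx=3
L1[0] = 0; L2[0][3] = 30

Answer: 30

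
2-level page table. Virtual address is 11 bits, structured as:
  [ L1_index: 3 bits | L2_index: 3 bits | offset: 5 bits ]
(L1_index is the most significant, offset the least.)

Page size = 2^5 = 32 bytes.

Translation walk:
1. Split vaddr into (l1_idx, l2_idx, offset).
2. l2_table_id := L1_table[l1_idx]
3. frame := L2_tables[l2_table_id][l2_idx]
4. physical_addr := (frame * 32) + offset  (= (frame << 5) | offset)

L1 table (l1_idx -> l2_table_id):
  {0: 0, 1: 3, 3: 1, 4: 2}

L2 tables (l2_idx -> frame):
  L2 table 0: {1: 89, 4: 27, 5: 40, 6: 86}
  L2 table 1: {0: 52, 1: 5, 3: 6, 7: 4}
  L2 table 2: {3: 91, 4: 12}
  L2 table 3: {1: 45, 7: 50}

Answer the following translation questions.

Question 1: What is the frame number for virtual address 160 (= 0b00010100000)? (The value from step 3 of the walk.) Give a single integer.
Answer: 40

Derivation:
vaddr = 160: l1_idx=0, l2_idx=5
L1[0] = 0; L2[0][5] = 40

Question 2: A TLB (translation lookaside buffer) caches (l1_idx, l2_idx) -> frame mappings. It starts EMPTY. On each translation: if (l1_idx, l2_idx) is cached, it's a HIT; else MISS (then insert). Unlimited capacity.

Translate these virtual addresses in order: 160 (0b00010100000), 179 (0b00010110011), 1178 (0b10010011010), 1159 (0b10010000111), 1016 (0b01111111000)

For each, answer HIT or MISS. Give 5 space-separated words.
Answer: MISS HIT MISS HIT MISS

Derivation:
vaddr=160: (0,5) not in TLB -> MISS, insert
vaddr=179: (0,5) in TLB -> HIT
vaddr=1178: (4,4) not in TLB -> MISS, insert
vaddr=1159: (4,4) in TLB -> HIT
vaddr=1016: (3,7) not in TLB -> MISS, insert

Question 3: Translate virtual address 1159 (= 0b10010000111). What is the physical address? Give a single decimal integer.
vaddr = 1159 = 0b10010000111
Split: l1_idx=4, l2_idx=4, offset=7
L1[4] = 2
L2[2][4] = 12
paddr = 12 * 32 + 7 = 391

Answer: 391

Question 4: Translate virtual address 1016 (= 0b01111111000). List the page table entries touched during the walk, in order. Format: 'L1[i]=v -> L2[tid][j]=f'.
vaddr = 1016 = 0b01111111000
Split: l1_idx=3, l2_idx=7, offset=24

Answer: L1[3]=1 -> L2[1][7]=4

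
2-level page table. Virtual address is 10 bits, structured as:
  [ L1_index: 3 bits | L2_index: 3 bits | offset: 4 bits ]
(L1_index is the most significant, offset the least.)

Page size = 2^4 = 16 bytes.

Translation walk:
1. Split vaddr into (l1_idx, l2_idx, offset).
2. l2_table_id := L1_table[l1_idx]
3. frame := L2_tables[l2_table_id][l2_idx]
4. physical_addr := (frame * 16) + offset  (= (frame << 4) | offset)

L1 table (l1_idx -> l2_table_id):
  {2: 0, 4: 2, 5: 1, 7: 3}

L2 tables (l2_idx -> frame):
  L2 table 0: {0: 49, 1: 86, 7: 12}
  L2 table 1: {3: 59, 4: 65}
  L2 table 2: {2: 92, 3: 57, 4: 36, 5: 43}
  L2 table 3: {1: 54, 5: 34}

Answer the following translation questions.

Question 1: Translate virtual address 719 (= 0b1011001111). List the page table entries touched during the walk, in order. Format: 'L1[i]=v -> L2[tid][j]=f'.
vaddr = 719 = 0b1011001111
Split: l1_idx=5, l2_idx=4, offset=15

Answer: L1[5]=1 -> L2[1][4]=65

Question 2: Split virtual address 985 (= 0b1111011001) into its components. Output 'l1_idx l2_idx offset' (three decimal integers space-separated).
vaddr = 985 = 0b1111011001
  top 3 bits -> l1_idx = 7
  next 3 bits -> l2_idx = 5
  bottom 4 bits -> offset = 9

Answer: 7 5 9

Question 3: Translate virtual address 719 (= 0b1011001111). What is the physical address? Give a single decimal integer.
vaddr = 719 = 0b1011001111
Split: l1_idx=5, l2_idx=4, offset=15
L1[5] = 1
L2[1][4] = 65
paddr = 65 * 16 + 15 = 1055

Answer: 1055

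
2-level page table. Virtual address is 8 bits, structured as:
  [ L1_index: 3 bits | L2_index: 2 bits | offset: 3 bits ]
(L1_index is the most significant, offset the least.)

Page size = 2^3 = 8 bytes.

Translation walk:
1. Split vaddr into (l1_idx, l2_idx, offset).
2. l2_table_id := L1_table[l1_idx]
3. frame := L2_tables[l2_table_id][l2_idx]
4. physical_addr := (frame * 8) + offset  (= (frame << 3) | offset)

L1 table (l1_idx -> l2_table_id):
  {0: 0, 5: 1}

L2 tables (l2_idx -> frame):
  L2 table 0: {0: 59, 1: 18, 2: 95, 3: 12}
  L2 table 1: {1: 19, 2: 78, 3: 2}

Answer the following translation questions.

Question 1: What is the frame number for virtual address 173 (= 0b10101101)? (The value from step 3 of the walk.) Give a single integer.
vaddr = 173: l1_idx=5, l2_idx=1
L1[5] = 1; L2[1][1] = 19

Answer: 19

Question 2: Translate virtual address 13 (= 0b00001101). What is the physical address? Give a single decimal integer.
vaddr = 13 = 0b00001101
Split: l1_idx=0, l2_idx=1, offset=5
L1[0] = 0
L2[0][1] = 18
paddr = 18 * 8 + 5 = 149

Answer: 149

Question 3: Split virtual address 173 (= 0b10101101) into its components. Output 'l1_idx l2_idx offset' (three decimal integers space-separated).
Answer: 5 1 5

Derivation:
vaddr = 173 = 0b10101101
  top 3 bits -> l1_idx = 5
  next 2 bits -> l2_idx = 1
  bottom 3 bits -> offset = 5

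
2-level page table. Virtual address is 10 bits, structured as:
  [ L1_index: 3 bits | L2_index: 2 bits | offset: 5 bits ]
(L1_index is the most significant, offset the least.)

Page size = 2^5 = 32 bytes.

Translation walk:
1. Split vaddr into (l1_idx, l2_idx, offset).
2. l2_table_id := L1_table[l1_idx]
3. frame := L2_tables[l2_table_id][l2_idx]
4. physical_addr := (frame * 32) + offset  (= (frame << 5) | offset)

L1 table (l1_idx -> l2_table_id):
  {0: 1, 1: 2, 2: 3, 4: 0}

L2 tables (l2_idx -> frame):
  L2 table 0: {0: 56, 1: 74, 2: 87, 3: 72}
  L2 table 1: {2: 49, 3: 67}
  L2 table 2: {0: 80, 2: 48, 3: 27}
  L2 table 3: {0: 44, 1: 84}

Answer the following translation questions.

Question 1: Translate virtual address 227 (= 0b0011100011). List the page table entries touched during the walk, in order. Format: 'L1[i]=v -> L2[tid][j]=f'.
Answer: L1[1]=2 -> L2[2][3]=27

Derivation:
vaddr = 227 = 0b0011100011
Split: l1_idx=1, l2_idx=3, offset=3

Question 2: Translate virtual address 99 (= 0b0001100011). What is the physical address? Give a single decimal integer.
vaddr = 99 = 0b0001100011
Split: l1_idx=0, l2_idx=3, offset=3
L1[0] = 1
L2[1][3] = 67
paddr = 67 * 32 + 3 = 2147

Answer: 2147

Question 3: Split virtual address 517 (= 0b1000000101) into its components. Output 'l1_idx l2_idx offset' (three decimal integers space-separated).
vaddr = 517 = 0b1000000101
  top 3 bits -> l1_idx = 4
  next 2 bits -> l2_idx = 0
  bottom 5 bits -> offset = 5

Answer: 4 0 5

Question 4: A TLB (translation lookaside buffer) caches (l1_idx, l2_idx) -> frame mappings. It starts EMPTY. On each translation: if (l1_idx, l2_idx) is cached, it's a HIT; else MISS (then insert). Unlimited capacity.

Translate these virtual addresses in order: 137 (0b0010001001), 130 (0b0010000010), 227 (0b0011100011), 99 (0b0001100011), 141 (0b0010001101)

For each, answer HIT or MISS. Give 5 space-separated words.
vaddr=137: (1,0) not in TLB -> MISS, insert
vaddr=130: (1,0) in TLB -> HIT
vaddr=227: (1,3) not in TLB -> MISS, insert
vaddr=99: (0,3) not in TLB -> MISS, insert
vaddr=141: (1,0) in TLB -> HIT

Answer: MISS HIT MISS MISS HIT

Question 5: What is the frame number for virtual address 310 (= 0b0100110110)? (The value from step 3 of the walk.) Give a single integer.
Answer: 84

Derivation:
vaddr = 310: l1_idx=2, l2_idx=1
L1[2] = 3; L2[3][1] = 84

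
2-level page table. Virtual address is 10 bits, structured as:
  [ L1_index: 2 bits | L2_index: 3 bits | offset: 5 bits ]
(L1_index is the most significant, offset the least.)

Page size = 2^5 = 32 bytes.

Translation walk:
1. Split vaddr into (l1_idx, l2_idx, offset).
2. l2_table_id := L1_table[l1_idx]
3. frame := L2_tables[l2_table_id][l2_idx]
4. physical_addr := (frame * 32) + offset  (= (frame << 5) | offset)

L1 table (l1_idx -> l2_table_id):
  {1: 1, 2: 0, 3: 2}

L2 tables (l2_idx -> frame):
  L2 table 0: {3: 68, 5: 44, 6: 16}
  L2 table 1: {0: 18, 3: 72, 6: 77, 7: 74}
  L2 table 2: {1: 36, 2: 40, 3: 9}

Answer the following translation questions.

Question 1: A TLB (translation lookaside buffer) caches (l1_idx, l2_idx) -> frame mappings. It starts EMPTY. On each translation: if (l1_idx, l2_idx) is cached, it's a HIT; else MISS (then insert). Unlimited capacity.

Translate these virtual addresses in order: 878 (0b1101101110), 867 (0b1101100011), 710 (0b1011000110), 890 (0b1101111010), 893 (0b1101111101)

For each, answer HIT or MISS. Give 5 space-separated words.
Answer: MISS HIT MISS HIT HIT

Derivation:
vaddr=878: (3,3) not in TLB -> MISS, insert
vaddr=867: (3,3) in TLB -> HIT
vaddr=710: (2,6) not in TLB -> MISS, insert
vaddr=890: (3,3) in TLB -> HIT
vaddr=893: (3,3) in TLB -> HIT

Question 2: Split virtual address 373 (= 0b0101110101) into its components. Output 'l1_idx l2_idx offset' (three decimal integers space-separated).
Answer: 1 3 21

Derivation:
vaddr = 373 = 0b0101110101
  top 2 bits -> l1_idx = 1
  next 3 bits -> l2_idx = 3
  bottom 5 bits -> offset = 21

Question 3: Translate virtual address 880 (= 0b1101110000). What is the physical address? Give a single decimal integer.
Answer: 304

Derivation:
vaddr = 880 = 0b1101110000
Split: l1_idx=3, l2_idx=3, offset=16
L1[3] = 2
L2[2][3] = 9
paddr = 9 * 32 + 16 = 304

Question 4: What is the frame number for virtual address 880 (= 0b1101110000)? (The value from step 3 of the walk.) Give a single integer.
vaddr = 880: l1_idx=3, l2_idx=3
L1[3] = 2; L2[2][3] = 9

Answer: 9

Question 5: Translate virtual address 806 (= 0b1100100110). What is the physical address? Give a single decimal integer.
vaddr = 806 = 0b1100100110
Split: l1_idx=3, l2_idx=1, offset=6
L1[3] = 2
L2[2][1] = 36
paddr = 36 * 32 + 6 = 1158

Answer: 1158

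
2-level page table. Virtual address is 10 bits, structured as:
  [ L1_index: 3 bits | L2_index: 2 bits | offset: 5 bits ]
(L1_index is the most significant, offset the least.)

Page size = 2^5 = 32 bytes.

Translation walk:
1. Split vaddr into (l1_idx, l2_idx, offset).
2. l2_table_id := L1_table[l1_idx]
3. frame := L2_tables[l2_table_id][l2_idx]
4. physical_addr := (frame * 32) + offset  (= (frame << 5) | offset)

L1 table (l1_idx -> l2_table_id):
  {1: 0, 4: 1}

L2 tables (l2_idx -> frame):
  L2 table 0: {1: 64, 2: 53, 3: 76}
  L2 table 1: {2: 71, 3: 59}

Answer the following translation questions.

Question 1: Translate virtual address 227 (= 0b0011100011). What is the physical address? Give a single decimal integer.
Answer: 2435

Derivation:
vaddr = 227 = 0b0011100011
Split: l1_idx=1, l2_idx=3, offset=3
L1[1] = 0
L2[0][3] = 76
paddr = 76 * 32 + 3 = 2435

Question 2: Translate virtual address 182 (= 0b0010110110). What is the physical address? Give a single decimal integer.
Answer: 2070

Derivation:
vaddr = 182 = 0b0010110110
Split: l1_idx=1, l2_idx=1, offset=22
L1[1] = 0
L2[0][1] = 64
paddr = 64 * 32 + 22 = 2070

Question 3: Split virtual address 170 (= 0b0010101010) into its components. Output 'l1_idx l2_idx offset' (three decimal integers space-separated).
Answer: 1 1 10

Derivation:
vaddr = 170 = 0b0010101010
  top 3 bits -> l1_idx = 1
  next 2 bits -> l2_idx = 1
  bottom 5 bits -> offset = 10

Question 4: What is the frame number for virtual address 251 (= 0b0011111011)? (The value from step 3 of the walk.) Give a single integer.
vaddr = 251: l1_idx=1, l2_idx=3
L1[1] = 0; L2[0][3] = 76

Answer: 76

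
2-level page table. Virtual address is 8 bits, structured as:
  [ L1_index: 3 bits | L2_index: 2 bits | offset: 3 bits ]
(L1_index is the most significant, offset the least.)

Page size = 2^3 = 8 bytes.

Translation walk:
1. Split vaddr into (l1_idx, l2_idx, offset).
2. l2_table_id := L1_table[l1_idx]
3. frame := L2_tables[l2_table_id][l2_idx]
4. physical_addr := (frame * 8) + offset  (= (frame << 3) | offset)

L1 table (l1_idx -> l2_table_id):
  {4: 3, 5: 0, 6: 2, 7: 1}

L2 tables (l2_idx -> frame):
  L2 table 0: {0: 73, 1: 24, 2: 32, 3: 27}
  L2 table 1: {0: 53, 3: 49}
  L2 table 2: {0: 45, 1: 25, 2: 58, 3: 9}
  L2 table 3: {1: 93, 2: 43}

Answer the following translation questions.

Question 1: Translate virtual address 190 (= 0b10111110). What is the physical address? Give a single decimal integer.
Answer: 222

Derivation:
vaddr = 190 = 0b10111110
Split: l1_idx=5, l2_idx=3, offset=6
L1[5] = 0
L2[0][3] = 27
paddr = 27 * 8 + 6 = 222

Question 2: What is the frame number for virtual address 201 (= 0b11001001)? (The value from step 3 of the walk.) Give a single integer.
Answer: 25

Derivation:
vaddr = 201: l1_idx=6, l2_idx=1
L1[6] = 2; L2[2][1] = 25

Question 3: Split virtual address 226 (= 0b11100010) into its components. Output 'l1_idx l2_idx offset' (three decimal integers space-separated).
Answer: 7 0 2

Derivation:
vaddr = 226 = 0b11100010
  top 3 bits -> l1_idx = 7
  next 2 bits -> l2_idx = 0
  bottom 3 bits -> offset = 2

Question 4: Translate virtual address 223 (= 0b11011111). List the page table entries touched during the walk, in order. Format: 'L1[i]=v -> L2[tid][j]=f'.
vaddr = 223 = 0b11011111
Split: l1_idx=6, l2_idx=3, offset=7

Answer: L1[6]=2 -> L2[2][3]=9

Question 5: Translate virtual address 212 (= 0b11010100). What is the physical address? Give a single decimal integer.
vaddr = 212 = 0b11010100
Split: l1_idx=6, l2_idx=2, offset=4
L1[6] = 2
L2[2][2] = 58
paddr = 58 * 8 + 4 = 468

Answer: 468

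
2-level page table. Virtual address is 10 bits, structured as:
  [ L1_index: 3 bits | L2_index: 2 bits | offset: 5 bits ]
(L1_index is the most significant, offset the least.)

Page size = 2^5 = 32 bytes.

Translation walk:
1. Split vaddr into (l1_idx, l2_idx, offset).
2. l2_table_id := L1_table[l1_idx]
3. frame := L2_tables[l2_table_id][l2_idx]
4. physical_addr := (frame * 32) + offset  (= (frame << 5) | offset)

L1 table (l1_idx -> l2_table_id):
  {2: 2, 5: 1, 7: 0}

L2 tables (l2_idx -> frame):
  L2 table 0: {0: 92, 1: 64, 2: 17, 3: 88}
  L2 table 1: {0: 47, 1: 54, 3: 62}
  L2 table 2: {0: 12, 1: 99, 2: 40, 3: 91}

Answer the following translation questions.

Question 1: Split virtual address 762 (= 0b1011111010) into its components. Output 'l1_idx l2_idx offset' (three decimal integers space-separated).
vaddr = 762 = 0b1011111010
  top 3 bits -> l1_idx = 5
  next 2 bits -> l2_idx = 3
  bottom 5 bits -> offset = 26

Answer: 5 3 26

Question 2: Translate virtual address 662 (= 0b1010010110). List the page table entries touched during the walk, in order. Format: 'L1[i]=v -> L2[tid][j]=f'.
Answer: L1[5]=1 -> L2[1][0]=47

Derivation:
vaddr = 662 = 0b1010010110
Split: l1_idx=5, l2_idx=0, offset=22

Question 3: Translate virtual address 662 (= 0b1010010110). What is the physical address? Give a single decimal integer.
vaddr = 662 = 0b1010010110
Split: l1_idx=5, l2_idx=0, offset=22
L1[5] = 1
L2[1][0] = 47
paddr = 47 * 32 + 22 = 1526

Answer: 1526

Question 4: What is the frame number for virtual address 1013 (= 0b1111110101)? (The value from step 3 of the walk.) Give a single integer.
vaddr = 1013: l1_idx=7, l2_idx=3
L1[7] = 0; L2[0][3] = 88

Answer: 88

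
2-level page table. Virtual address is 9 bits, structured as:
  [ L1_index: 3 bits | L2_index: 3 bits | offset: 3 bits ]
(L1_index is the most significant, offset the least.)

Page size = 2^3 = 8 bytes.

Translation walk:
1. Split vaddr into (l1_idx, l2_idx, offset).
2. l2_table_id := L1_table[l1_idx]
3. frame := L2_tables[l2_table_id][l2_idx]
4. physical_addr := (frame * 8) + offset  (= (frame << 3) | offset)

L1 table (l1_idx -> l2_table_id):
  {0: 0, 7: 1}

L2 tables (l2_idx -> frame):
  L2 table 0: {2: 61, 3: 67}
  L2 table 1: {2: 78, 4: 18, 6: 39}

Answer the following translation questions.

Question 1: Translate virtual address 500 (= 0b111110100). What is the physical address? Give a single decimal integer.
vaddr = 500 = 0b111110100
Split: l1_idx=7, l2_idx=6, offset=4
L1[7] = 1
L2[1][6] = 39
paddr = 39 * 8 + 4 = 316

Answer: 316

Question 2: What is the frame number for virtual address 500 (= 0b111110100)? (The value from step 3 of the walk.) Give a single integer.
vaddr = 500: l1_idx=7, l2_idx=6
L1[7] = 1; L2[1][6] = 39

Answer: 39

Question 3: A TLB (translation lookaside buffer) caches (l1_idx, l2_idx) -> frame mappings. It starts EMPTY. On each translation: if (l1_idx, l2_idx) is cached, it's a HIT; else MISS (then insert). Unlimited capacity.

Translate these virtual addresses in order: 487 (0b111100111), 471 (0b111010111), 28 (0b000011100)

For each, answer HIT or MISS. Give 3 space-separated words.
vaddr=487: (7,4) not in TLB -> MISS, insert
vaddr=471: (7,2) not in TLB -> MISS, insert
vaddr=28: (0,3) not in TLB -> MISS, insert

Answer: MISS MISS MISS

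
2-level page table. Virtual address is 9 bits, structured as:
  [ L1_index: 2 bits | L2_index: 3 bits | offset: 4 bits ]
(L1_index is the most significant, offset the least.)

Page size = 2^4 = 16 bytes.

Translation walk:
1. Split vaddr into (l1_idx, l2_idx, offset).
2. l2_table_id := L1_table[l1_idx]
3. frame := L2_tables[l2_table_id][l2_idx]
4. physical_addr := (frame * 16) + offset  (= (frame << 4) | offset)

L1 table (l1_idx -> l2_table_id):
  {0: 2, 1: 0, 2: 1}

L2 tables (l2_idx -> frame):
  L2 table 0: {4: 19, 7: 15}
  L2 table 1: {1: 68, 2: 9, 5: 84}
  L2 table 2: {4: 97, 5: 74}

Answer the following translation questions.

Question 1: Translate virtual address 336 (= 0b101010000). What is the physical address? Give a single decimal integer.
vaddr = 336 = 0b101010000
Split: l1_idx=2, l2_idx=5, offset=0
L1[2] = 1
L2[1][5] = 84
paddr = 84 * 16 + 0 = 1344

Answer: 1344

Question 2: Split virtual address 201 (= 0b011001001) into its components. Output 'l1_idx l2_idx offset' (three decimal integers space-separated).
Answer: 1 4 9

Derivation:
vaddr = 201 = 0b011001001
  top 2 bits -> l1_idx = 1
  next 3 bits -> l2_idx = 4
  bottom 4 bits -> offset = 9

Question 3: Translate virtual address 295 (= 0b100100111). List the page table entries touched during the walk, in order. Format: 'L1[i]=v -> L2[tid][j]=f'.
vaddr = 295 = 0b100100111
Split: l1_idx=2, l2_idx=2, offset=7

Answer: L1[2]=1 -> L2[1][2]=9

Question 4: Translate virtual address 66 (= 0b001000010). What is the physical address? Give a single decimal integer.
vaddr = 66 = 0b001000010
Split: l1_idx=0, l2_idx=4, offset=2
L1[0] = 2
L2[2][4] = 97
paddr = 97 * 16 + 2 = 1554

Answer: 1554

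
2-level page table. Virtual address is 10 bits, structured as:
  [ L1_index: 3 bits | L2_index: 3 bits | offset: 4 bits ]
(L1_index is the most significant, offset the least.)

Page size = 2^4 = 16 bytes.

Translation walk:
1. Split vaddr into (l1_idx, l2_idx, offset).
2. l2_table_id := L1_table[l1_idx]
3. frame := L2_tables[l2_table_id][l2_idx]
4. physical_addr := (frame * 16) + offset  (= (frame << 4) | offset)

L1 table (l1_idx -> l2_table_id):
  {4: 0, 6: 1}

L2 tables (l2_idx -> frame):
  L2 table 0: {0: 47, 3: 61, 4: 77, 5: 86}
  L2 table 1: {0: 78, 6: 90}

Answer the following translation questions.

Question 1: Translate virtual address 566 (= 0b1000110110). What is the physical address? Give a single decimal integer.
Answer: 982

Derivation:
vaddr = 566 = 0b1000110110
Split: l1_idx=4, l2_idx=3, offset=6
L1[4] = 0
L2[0][3] = 61
paddr = 61 * 16 + 6 = 982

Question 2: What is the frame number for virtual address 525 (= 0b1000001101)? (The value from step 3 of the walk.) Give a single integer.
Answer: 47

Derivation:
vaddr = 525: l1_idx=4, l2_idx=0
L1[4] = 0; L2[0][0] = 47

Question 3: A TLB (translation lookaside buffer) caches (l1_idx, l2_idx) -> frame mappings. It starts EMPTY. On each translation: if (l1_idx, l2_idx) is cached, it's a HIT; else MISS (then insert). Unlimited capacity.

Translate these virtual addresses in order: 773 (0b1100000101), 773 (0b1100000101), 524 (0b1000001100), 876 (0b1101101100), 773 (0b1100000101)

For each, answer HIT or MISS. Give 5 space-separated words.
vaddr=773: (6,0) not in TLB -> MISS, insert
vaddr=773: (6,0) in TLB -> HIT
vaddr=524: (4,0) not in TLB -> MISS, insert
vaddr=876: (6,6) not in TLB -> MISS, insert
vaddr=773: (6,0) in TLB -> HIT

Answer: MISS HIT MISS MISS HIT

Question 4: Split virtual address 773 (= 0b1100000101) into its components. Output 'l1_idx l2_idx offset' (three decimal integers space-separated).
Answer: 6 0 5

Derivation:
vaddr = 773 = 0b1100000101
  top 3 bits -> l1_idx = 6
  next 3 bits -> l2_idx = 0
  bottom 4 bits -> offset = 5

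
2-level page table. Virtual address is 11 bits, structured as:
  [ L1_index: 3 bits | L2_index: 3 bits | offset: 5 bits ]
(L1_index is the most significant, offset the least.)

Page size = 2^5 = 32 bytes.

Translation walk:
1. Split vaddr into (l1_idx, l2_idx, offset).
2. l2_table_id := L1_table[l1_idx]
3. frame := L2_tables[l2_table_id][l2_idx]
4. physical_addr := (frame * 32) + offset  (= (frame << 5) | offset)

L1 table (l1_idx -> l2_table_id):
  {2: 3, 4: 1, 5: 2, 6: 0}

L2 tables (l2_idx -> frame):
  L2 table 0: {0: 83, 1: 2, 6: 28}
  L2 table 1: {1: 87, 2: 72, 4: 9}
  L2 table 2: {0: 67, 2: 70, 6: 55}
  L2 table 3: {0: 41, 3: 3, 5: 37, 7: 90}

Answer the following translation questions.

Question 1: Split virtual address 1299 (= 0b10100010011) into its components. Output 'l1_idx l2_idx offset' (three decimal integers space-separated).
vaddr = 1299 = 0b10100010011
  top 3 bits -> l1_idx = 5
  next 3 bits -> l2_idx = 0
  bottom 5 bits -> offset = 19

Answer: 5 0 19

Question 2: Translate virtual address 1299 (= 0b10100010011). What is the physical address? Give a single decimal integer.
vaddr = 1299 = 0b10100010011
Split: l1_idx=5, l2_idx=0, offset=19
L1[5] = 2
L2[2][0] = 67
paddr = 67 * 32 + 19 = 2163

Answer: 2163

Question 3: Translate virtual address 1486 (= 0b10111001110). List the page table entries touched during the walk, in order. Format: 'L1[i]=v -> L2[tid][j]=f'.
Answer: L1[5]=2 -> L2[2][6]=55

Derivation:
vaddr = 1486 = 0b10111001110
Split: l1_idx=5, l2_idx=6, offset=14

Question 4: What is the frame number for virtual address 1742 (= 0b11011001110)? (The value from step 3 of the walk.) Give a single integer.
vaddr = 1742: l1_idx=6, l2_idx=6
L1[6] = 0; L2[0][6] = 28

Answer: 28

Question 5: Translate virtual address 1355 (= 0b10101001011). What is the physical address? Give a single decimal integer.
Answer: 2251

Derivation:
vaddr = 1355 = 0b10101001011
Split: l1_idx=5, l2_idx=2, offset=11
L1[5] = 2
L2[2][2] = 70
paddr = 70 * 32 + 11 = 2251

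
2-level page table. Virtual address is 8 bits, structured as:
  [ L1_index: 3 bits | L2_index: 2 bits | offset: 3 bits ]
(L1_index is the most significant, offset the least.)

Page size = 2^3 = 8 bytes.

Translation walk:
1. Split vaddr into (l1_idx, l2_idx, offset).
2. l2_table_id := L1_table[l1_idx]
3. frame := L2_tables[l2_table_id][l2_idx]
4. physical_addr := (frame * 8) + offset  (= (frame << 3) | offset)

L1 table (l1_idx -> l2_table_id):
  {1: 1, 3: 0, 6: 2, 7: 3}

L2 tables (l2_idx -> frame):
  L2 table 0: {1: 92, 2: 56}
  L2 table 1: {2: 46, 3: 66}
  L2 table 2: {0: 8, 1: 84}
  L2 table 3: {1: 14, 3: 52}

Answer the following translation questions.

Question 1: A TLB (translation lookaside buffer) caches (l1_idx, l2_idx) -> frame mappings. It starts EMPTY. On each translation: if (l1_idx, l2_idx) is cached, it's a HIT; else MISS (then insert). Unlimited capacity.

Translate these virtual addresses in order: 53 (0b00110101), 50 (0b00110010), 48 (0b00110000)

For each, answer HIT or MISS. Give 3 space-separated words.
vaddr=53: (1,2) not in TLB -> MISS, insert
vaddr=50: (1,2) in TLB -> HIT
vaddr=48: (1,2) in TLB -> HIT

Answer: MISS HIT HIT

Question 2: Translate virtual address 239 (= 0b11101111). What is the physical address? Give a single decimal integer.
vaddr = 239 = 0b11101111
Split: l1_idx=7, l2_idx=1, offset=7
L1[7] = 3
L2[3][1] = 14
paddr = 14 * 8 + 7 = 119

Answer: 119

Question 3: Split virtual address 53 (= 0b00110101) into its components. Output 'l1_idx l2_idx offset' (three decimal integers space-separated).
vaddr = 53 = 0b00110101
  top 3 bits -> l1_idx = 1
  next 2 bits -> l2_idx = 2
  bottom 3 bits -> offset = 5

Answer: 1 2 5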